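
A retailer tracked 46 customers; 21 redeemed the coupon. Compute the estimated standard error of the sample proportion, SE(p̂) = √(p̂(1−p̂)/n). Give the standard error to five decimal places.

Sample proportion p̂ = 21/46 = 0.45652.
p̂(1−p̂) = 0.45652·0.54348 = 0.248109.
Dividing by n and taking the root: √0.005393674 = 0.07344.

SE = 0.07344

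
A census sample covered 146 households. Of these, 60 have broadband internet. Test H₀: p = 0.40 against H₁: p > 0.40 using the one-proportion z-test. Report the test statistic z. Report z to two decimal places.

With x = 60 successes in n = 146, p̂ = 0.41096.
Null standard error: √(0.40·0.60/146) = √0.001643836 = 0.040544.
Test statistic: z = 0.01096/0.040544 = 0.27.

z = 0.27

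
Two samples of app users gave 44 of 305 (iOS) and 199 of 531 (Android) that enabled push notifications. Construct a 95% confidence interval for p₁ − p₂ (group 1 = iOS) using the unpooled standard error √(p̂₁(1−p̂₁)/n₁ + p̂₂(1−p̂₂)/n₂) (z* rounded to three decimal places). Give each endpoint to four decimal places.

(-0.2875, -0.1735)

p̂₁ = 44/305 = 0.14426, p̂₂ = 199/531 = 0.37476; p̂₁ − p̂₂ = -0.23050.
Unpooled SE = √(p̂₁(1−p̂₁)/n₁ + p̂₂(1−p̂₂)/n₂) = √(0.000404756 + 0.000441273) = 0.029087.
The 95% critical value is z* = 1.960. Margin = 1.960·0.029087 = 0.05701.
Interval: -0.23050 ± 0.05701 → (-0.2875, -0.1735).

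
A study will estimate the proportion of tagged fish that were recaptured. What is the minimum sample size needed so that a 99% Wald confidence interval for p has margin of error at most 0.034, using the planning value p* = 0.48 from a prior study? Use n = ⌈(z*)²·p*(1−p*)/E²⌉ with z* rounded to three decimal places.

n = 1433

z* = 2.576 at the 99% level.
p*(1−p*) = 0.48·0.52 = 0.2496.
Required n before rounding: 6.635776 × 0.2496 / 0.034² = 1432.777.
⌈1432.777⌉ = 1433.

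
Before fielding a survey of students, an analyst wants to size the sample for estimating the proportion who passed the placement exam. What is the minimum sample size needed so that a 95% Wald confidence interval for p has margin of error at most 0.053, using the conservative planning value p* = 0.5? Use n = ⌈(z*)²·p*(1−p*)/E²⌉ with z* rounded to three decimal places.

z* = 1.960 at the 95% level.
p*(1−p*) = 0.50·0.50 = 0.2500.
(z*)²·p*(1−p*)/E² = 3.841600·0.2500/0.002809 = 341.901.
Rounding up, n = 342.

n = 342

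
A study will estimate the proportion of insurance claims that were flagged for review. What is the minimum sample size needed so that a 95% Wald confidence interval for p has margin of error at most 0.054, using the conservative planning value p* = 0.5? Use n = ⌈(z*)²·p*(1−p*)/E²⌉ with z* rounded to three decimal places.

z* = 1.960 at the 95% level.
p*(1−p*) = 0.50·0.50 = 0.2500.
(z*)²·p*(1−p*)/E² = 3.841600·0.2500/0.002916 = 329.355.
⌈329.355⌉ = 330.

n = 330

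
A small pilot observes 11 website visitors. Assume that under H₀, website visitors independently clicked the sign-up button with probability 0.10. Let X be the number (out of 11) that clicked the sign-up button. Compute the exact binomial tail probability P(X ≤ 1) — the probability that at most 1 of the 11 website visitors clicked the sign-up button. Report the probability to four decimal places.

X ~ Binomial(n=11, p=0.10).
P(X ≤ 1) = C(11,0)·0.10^0·0.90^11 + C(11,1)·0.10^1·0.90^10.
= 0.313811 + 0.383546 = 0.6974.

P = 0.6974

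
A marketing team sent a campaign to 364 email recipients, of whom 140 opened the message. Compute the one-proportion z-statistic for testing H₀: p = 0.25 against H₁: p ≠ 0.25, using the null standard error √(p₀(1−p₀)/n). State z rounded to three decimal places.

z = 5.931

p̂ = 140/364 = 0.38462.
Under H₀, SE = √(p₀(1−p₀)/n) = √(0.25·0.75/364) = √0.000515110 = 0.022696.
z = (0.38462 − 0.25)/0.022696 = 0.13462/0.022696 = 5.931.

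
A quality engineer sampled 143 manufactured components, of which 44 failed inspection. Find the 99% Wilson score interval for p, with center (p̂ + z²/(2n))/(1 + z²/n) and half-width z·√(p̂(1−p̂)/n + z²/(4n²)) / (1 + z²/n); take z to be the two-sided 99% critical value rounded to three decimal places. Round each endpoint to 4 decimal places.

Here p̂ = 44/143 = 0.30769 and z = 2.576 (z² = 6.635776).
Denominator 1 + z²/n = 1 + 6.635776/143 = 1.046404.
Center = (0.30769 + 0.023202)/1.046404 = 0.31622.
Radicand: p̂(1−p̂)/n + z²/(4n²) = 0.001489635 + 0.000081126 = 0.001570761.
Half-width = 2.576·√0.001570761/1.046404 = 0.09757.
Interval: 0.31622 ± 0.09757 → (0.2187, 0.4138).

(0.2187, 0.4138)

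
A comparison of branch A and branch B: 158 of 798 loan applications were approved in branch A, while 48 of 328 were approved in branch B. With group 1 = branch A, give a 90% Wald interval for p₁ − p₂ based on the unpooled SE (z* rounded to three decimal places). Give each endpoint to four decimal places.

p̂₁ = 158/798 = 0.19799, p̂₂ = 48/328 = 0.14634; p̂₁ − p̂₂ = 0.05165.
Unpooled SE = √(p̂₁(1−p̂₁)/n₁ + p̂₂(1−p̂₂)/n₂) = √(0.000198989 + 0.000380871) = 0.024080.
The 90% critical value is z* = 1.645. Margin = 1.645·0.024080 = 0.03961.
So the interval runs from 0.0120 to 0.0913.

(0.0120, 0.0913)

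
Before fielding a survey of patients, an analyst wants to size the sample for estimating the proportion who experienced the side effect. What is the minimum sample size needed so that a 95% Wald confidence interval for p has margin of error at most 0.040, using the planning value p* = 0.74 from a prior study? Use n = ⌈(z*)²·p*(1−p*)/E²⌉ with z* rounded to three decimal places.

n = 462

z* = 1.960 at the 95% level.
p*(1−p*) = 0.1924.
Required n before rounding: 3.841600 × 0.1924 / 0.040² = 461.952.
Rounding up, n = 462.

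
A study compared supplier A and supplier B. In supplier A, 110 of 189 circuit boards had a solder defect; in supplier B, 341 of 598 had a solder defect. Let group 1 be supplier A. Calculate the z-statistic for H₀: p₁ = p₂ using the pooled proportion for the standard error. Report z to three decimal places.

Sample proportions: p̂₁ = 110/189 = 0.58201 and p̂₂ = 341/598 = 0.57023.
Pooled p̂ = (110+341)/(189+598) = 451/787 = 0.57306.
SE = √[p̂(1−p̂)(1/n₁+1/n₂)] = √[0.57306·0.42694·(1/189+1/598)] ≈ 0.041275.
z = (p̂₁ − p̂₂)/SE = (0.58201 − 0.57023)/0.041275 = 0.01178/0.041275 = 0.285.

z = 0.285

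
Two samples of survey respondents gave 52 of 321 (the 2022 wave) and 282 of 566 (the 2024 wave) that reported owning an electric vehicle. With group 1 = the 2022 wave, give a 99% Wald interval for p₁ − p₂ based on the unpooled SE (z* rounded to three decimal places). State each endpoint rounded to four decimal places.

p̂₁ = 0.16199, p̂₂ = 0.49823, so the observed difference is -0.33624.
Unpooled SE = √(p̂₁(1−p̂₁)/n₁ + p̂₂(1−p̂₂)/n₂) = √(0.000422903 + 0.000441691) = 0.029404.
z* = 2.576 at the 99% level. Margin = 2.576·0.029404 = 0.07574.
So the interval runs from -0.4120 to -0.2605.

(-0.4120, -0.2605)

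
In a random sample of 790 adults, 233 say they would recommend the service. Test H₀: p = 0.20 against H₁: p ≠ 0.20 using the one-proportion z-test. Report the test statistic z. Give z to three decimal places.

Sample proportion p̂ = 233/790 = 0.29494.
SE₀ = √(0.20·0.80/790) = 0.014231.
Test statistic: z = 0.09494/0.014231 = 6.671.

z = 6.671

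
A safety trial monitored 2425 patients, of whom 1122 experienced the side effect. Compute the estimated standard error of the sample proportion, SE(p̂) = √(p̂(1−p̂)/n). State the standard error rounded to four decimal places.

With x = 1122 successes in n = 2425, p̂ = 0.46268.
p̂(1−p̂) = 0.46268·0.53732 = 0.248607.
SE = √(0.248607/2425) = 0.0101.

SE = 0.0101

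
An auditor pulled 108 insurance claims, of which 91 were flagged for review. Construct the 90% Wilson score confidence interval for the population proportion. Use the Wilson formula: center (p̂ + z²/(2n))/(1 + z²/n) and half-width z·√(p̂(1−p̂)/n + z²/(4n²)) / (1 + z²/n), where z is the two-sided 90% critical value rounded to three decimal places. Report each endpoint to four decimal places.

(0.7767, 0.8918)

p̂ = 91/108 = 0.84259; z = 1.645, so z² = 2.706025.
Denominator 1 + z²/n = 1 + 2.706025/108 = 1.025056.
Adjusted center: (0.84259 + z²/(2n))/1.025056 = 0.83422.
Radicand: p̂(1−p̂)/n + z²/(4n²) = 0.001228058 + 0.000058000 = 0.001286058.
Half-width = 1.645·√0.001286058/1.025056 = 0.05755.
CI: 0.83422 ± 0.05755 = (0.7767, 0.8918).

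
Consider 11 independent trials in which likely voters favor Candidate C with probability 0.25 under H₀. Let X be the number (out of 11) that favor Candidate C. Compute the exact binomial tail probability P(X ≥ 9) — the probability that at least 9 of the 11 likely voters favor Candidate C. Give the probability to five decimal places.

X ~ Binomial(n=11, p=0.25).
P(X ≥ 9) = C(11,9)·0.25^9·0.75^2 + C(11,10)·0.25^10·0.75^1 + C(11,11)·0.25^11·0.75^0.
= 0.000118 + 0.000008 + 0.000000 = 0.00013.

P = 0.00013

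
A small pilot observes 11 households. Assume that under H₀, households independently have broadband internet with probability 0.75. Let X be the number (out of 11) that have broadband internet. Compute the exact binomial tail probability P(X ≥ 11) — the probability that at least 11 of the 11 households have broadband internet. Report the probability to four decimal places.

P = 0.0422

X ~ Binomial(n=11, p=0.75).
P(X ≥ 11) = C(11,11)·0.75^11·0.25^0.
= 0.042235 = 0.0422.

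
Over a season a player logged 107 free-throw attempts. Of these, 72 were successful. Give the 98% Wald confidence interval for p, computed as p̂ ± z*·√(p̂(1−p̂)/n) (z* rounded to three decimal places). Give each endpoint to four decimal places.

Sample proportion p̂ = 72/107 = 0.67290.
Standard error of p̂: √(0.220107/107) = √0.002057071 = 0.045355.
z* = 2.326 at the 98% level.
Margin of error: 2.326 × 0.045355 = 0.10550.
So the interval runs from 0.5674 to 0.7784.

(0.5674, 0.7784)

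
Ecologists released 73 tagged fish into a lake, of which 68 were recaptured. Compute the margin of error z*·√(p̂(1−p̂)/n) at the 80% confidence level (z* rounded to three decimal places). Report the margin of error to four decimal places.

p̂ = 68/73 = 0.93151.
Standard error of p̂: √(0.063802/73) = √0.000873998 = 0.029563.
z* = 1.282 at the 80% level.
Margin of error = z*·SE = 1.282 × 0.029563 = 0.0379.

ME = 0.0379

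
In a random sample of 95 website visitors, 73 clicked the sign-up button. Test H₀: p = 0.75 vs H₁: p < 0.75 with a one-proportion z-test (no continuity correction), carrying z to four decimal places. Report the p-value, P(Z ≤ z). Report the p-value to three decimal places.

p-value = 0.661

Sample proportion p̂ = 73/95 = 0.76842.
Under H₀, SE = √(p₀(1−p₀)/n) = √(0.75·0.25/95) = √0.001973684 = 0.044426.
z = (p̂ − p₀)/SE = (73/95 − 0.75)/0.044426 ≈ 0.4146.
From the standard normal, P(Z ≤ z) = 0.661.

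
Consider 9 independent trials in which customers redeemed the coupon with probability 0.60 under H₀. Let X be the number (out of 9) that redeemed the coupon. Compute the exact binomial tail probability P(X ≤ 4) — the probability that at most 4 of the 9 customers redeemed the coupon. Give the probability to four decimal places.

X ~ Binomial(n=9, p=0.60).
P(X ≤ 4) = Σ_{j=0}^{4} C(9,j)·0.60^j·0.40^{9−j}.
= 0.000262 + 0.003539 + 0.021234 + 0.074318 + 0.167215 = 0.2666.

P = 0.2666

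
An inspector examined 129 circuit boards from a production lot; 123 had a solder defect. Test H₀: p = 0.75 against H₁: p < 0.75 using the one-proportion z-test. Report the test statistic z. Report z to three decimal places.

z = 5.337

With x = 123 successes in n = 129, p̂ = 0.95349.
Under H₀, SE = √(p₀(1−p₀)/n) = √(0.75·0.25/129) = √0.001453488 = 0.038125.
Test statistic: z = 0.20349/0.038125 = 5.337.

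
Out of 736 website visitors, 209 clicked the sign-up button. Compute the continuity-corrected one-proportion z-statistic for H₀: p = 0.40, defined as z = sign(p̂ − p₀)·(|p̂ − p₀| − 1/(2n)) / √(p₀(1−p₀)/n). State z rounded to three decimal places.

z = -6.388

With x = 209 successes in n = 736, p̂ = 0.28397. p̂ − p₀ = -0.116033.
Continuity correction 1/(2n) = 1/1472 = 0.000679.
Corrected numerator: |-0.116033| − 0.000679 = 0.115354.
Null standard error: √(0.40·0.60/736) = √0.000326087 = 0.018058.
z = (−)0.115354/0.018058 = -6.388.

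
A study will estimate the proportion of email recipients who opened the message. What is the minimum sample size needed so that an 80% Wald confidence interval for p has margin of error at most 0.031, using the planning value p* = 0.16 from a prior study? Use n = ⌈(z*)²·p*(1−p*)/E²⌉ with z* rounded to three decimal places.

z* = 1.282 at the 80% level.
p*(1−p*) = 0.16·0.84 = 0.1344.
(z*)²·p*(1−p*)/E² = 1.643524·0.1344/0.000961 = 229.854.
Rounding up, n = 230.

n = 230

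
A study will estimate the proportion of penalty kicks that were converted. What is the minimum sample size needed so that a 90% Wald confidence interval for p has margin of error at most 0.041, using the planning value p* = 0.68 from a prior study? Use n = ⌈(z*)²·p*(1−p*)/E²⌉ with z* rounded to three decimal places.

For 90% confidence, z* = 1.645.
p*(1−p*) = 0.68·0.32 = 0.2176.
(z*)²·p*(1−p*)/E² = 2.706025·0.2176/0.001681 = 350.286.
⌈350.286⌉ = 351.

n = 351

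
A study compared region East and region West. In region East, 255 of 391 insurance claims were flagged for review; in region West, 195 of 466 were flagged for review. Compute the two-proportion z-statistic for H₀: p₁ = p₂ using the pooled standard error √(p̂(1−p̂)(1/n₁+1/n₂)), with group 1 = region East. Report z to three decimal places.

p̂₁ = 255/391 = 0.65217, p̂₂ = 195/466 = 0.41845.
Pooled p̂ = (255+195)/(391+466) = 450/857 = 0.52509.
SE = √[p̂(1−p̂)(1/n₁+1/n₂)] = √[0.52509·0.47491·(1/391+1/466)] ≈ 0.034248.
z = (p̂₁ − p̂₂)/SE = (0.65217 − 0.41845)/0.034248 = 0.23372/0.034248 = 6.824.

z = 6.824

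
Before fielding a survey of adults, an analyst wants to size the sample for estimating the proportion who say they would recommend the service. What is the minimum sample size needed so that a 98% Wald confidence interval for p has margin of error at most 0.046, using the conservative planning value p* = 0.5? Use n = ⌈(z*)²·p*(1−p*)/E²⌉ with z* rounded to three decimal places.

n = 640

z* = 2.326 at the 98% level.
p*(1−p*) = 0.50·0.50 = 0.2500.
Required n before rounding: 5.410276 × 0.2500 / 0.046² = 639.210.
Rounding up, n = 640.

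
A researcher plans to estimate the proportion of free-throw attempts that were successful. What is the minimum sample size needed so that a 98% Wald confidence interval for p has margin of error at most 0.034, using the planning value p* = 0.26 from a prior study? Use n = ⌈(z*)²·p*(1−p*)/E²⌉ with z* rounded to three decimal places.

The 98% critical value is z* = 2.326.
p*(1−p*) = 0.1924.
(z*)²·p*(1−p*)/E² = 5.410276·0.1924/0.001156 = 900.465.
Rounding up, n = 901.

n = 901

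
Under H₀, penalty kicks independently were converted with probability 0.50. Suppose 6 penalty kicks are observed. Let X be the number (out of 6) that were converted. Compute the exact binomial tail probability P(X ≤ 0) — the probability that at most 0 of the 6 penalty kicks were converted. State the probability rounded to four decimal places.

P = 0.0156

X is binomial with n = 6 and p = 0.50.
P(X ≤ 0) = C(6,0)·0.50^0·0.50^6.
= 0.015625 = 0.0156.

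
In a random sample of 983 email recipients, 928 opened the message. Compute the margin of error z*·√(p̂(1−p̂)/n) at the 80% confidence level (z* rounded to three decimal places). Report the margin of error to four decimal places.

ME = 0.0094

p̂ = 928/983 = 0.94405.
SE(p̂) = √(0.94405·0.05595/983) = 0.007330.
z* = 1.282 at the 80% level.
ME = 1.282·0.007330 = 0.0094.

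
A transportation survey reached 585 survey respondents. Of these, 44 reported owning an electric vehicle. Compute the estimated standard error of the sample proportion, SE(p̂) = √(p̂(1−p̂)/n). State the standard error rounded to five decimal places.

SE = 0.01090

p̂ = 44/585 = 0.07521.
p̂(1−p̂) = 0.07521·0.92479 = 0.069553.
Dividing by n and taking the root: √0.000118894 = 0.01090.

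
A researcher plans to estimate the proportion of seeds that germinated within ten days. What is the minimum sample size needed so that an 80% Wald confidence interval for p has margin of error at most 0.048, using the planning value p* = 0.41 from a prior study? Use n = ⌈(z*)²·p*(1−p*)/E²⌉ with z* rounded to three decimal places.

For 80% confidence, z* = 1.282.
p*(1−p*) = 0.2419.
Required n before rounding: 1.643524 × 0.2419 / 0.048² = 172.556.
⌈172.556⌉ = 173.

n = 173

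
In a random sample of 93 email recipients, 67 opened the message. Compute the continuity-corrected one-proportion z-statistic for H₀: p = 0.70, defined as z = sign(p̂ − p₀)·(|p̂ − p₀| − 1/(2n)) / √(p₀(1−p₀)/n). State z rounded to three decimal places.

Sample proportion p̂ = 67/93 = 0.72043. p̂ − p₀ = 0.020430.
Continuity correction 1/(2n) = 1/186 = 0.005376.
Corrected numerator: |0.020430| − 0.005376 = 0.015054.
Under H₀, SE = √(p₀(1−p₀)/n) = √(0.70·0.30/93) = √0.002258065 = 0.047519.
z = +0.015054/0.047519 = 0.317.

z = 0.317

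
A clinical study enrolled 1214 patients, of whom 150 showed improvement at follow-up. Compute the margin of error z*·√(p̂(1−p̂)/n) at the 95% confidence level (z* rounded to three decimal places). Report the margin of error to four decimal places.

The sample proportion is 150/1214 = 0.12356.
Standard error of p̂: √(0.108292/1214) = √0.000089202 = 0.009445.
The 95% critical value is z* = 1.960.
Margin of error = z*·SE = 1.960 × 0.009445 = 0.0185.

ME = 0.0185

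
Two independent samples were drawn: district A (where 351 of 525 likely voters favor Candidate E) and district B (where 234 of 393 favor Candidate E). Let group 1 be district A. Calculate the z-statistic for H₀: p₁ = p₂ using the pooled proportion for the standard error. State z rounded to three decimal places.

z = 2.281

p̂₁ = 351/525 = 0.66857, p̂₂ = 234/393 = 0.59542.
Pooling: p̂ = 585/918 = 0.63725.
SE = √[p̂(1−p̂)(1/n₁+1/n₂)] = √[0.63725·0.36275·(1/525+1/393)] ≈ 0.032070.
z = (p̂₁ − p̂₂)/SE = (0.66857 − 0.59542)/0.032070 = 0.07315/0.032070 = 2.281.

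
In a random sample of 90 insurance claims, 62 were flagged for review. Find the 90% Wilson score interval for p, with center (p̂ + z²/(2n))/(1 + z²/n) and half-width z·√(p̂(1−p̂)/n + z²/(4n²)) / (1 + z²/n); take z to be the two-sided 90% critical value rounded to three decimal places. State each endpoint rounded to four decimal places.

Here p̂ = 62/90 = 0.68889 and z = 1.645 (z² = 2.706025).
1 + z²/n = 1.030067.
Adjusted center: (0.68889 + z²/(2n))/1.030067 = 0.68338.
Radicand: p̂(1−p̂)/n + z²/(4n²) = 0.002381344 + 0.000083519 = 0.002464863.
Half-width = 1.645·√0.002464863/1.030067 = 0.07929.
Interval: 0.68338 ± 0.07929 → (0.6041, 0.7627).

(0.6041, 0.7627)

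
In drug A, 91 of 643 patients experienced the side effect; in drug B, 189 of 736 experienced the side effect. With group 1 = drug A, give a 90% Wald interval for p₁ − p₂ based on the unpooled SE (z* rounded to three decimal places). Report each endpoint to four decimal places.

p̂₁ = 0.14152, p̂₂ = 0.25679, so the observed difference is -0.11527.
SE = √(0.000188950 + 0.000259308) = √0.000448258 = 0.021172.
For 90% confidence, z* = 1.645. Margin = 1.645·0.021172 = 0.03483.
CI: -0.11527 ± 0.03483 = (-0.1501, -0.0804).

(-0.1501, -0.0804)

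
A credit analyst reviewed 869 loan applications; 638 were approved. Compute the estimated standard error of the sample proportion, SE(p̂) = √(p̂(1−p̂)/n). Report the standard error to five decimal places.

The sample proportion is 638/869 = 0.73418.
p̂(1−p̂) = 0.195160.
SE = √(0.195160/869) = √0.000224580 = 0.01499.

SE = 0.01499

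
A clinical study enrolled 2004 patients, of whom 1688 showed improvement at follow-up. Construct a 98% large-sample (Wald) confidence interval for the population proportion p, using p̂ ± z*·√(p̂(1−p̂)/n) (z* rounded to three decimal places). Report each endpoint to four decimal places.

(0.8234, 0.8613)

With x = 1688 successes in n = 2004, p̂ = 0.84232.
Standard error of p̂: √(0.132820/2004) = √0.000066278 = 0.008141.
The 98% critical value is z* = 2.326.
Margin = 2.326·0.008141 = 0.01894.
CI: 0.84232 ± 0.01894 = (0.8234, 0.8613).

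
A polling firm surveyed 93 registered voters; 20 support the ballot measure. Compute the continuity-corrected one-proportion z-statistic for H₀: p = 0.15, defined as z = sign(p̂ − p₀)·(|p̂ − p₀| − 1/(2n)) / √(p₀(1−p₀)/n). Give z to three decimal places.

z = 1.612

With x = 20 successes in n = 93, p̂ = 0.21505. p̂ − p₀ = 0.065054.
1/(2n) = 0.005376.
Corrected numerator: |0.065054| − 0.005376 = 0.059678.
Under H₀, SE = √(p₀(1−p₀)/n) = √(0.15·0.85/93) = √0.001370968 = 0.037027.
z = (+)0.059678/0.037027 = 1.612.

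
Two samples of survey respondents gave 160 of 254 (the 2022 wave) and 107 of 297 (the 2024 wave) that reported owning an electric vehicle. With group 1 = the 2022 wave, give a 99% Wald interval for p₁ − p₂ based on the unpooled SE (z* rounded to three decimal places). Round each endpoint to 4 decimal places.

(0.1636, 0.3757)

p̂₁ = 160/254 = 0.62992, p̂₂ = 107/297 = 0.36027; p̂₁ − p̂₂ = 0.26965.
SE = √(0.000917797 + 0.000776011) = √0.001693808 = 0.041156.
z* = 2.576 at the 99% level. Margin of error = 0.10602.
So the interval runs from 0.1636 to 0.3757.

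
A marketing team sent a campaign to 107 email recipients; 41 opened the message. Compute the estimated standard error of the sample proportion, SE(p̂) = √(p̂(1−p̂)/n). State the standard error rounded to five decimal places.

SE = 0.04700

With x = 41 successes in n = 107, p̂ = 0.38318.
p̂(1−p̂) = 0.236353.
SE = √(0.236353/107) = 0.04700.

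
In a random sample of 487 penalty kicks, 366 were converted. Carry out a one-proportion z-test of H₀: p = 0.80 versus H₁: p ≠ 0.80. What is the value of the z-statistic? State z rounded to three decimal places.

z = -2.674

The sample proportion is 366/487 = 0.75154.
Under H₀, SE = √(p₀(1−p₀)/n) = √(0.80·0.20/487) = √0.000328542 = 0.018126.
z = (0.75154 − 0.80)/0.018126 = -0.04846/0.018126 = -2.674.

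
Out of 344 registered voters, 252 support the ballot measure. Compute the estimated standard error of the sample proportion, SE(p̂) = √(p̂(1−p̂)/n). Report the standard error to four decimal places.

p̂ = 252/344 = 0.73256.
p̂(1−p̂) = 0.195916.
SE = √(0.195916/344) = √0.000569523 = 0.0239.

SE = 0.0239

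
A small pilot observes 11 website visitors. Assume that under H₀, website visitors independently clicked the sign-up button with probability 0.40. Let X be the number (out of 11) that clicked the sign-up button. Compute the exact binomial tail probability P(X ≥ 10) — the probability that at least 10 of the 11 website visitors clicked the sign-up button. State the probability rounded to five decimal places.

P = 0.00073

X is binomial with n = 11 and p = 0.40.
P(X ≥ 10) = C(11,10)·0.40^10·0.60^1 + C(11,11)·0.40^11·0.60^0.
= 0.000692 + 0.000042 = 0.00073.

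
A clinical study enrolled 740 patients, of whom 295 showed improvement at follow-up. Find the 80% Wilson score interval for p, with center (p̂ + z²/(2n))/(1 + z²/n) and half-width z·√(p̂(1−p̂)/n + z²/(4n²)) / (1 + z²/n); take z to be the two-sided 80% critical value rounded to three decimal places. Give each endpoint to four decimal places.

p̂ = 295/740 = 0.39865; z = 1.282, so z² = 1.643524.
1 + z²/n = 1.002221.
Center = (0.39865 + 0.001110)/1.002221 = 0.39887.
Radicand: p̂(1−p̂)/n + z²/(4n²) = 0.000323957 + 0.000000750 = 0.000324707.
Half-width = 1.282·√0.000324707/1.002221 = 0.02305.
Interval: 0.39887 ± 0.02305 → (0.3758, 0.4219).

(0.3758, 0.4219)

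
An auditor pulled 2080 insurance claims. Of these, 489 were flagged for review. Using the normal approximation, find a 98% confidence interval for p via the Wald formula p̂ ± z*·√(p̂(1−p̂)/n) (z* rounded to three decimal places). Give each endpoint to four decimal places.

(0.2135, 0.2567)

p̂ = 489/2080 = 0.23510.
SE(p̂) = √(0.23510·0.76490/2080) = 0.009298.
z* = 2.326 at the 98% level.
Margin of error: 2.326 × 0.009298 = 0.02163.
CI: 0.23510 ± 0.02163 = (0.2135, 0.2567).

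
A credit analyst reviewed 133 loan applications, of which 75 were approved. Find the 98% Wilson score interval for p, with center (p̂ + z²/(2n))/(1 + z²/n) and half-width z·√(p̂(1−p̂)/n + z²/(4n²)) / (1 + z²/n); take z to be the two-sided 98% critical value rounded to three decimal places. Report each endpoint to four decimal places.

(0.4633, 0.6595)

Here p̂ = 75/133 = 0.56391 and z = 2.326 (z² = 5.410276).
1 + z²/n = 1.040679.
Center = (0.56391 + 0.020339)/1.040679 = 0.56141.
Radicand: p̂(1−p̂)/n + z²/(4n²) = 0.001848989 + 0.000076464 = 0.001925453.
Half-width = z·√(radicand)/denom = 2.326·0.043880/1.040679 = 0.09808.
Interval: 0.56141 ± 0.09808 → (0.4633, 0.6595).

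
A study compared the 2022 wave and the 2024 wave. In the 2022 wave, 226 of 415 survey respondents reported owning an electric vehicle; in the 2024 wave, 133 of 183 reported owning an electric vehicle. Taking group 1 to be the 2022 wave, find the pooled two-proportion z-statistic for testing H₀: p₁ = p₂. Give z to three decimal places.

z = -4.192

Sample proportions: p̂₁ = 226/415 = 0.54458 and p̂₂ = 133/183 = 0.72678.
Pooled p̂ = (226+133)/(415+183) = 359/598 = 0.60033.
Pooled SE = √[0.2399330·0.00787412] ≈ 0.043466.
z = -0.18220/0.043466 = -4.192.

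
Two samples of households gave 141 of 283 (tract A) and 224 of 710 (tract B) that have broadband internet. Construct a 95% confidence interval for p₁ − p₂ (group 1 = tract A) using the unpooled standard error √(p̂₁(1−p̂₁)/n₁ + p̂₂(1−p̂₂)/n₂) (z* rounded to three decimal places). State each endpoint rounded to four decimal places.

p̂₁ = 141/283 = 0.49823, p̂₂ = 224/710 = 0.31549; p̂₁ − p̂₂ = 0.18274.
Unpooled SE = √(p̂₁(1−p̂₁)/n₁ + p̂₂(1−p̂₂)/n₂) = √(0.000883381 + 0.000304165) = 0.034461.
The 95% critical value is z* = 1.960. Margin = 1.960·0.034461 = 0.06754.
So the interval runs from 0.1152 to 0.2503.

(0.1152, 0.2503)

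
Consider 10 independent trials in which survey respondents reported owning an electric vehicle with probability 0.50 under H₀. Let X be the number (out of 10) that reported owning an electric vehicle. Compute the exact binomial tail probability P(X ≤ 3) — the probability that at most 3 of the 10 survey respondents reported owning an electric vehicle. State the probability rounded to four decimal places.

P = 0.1719

X is binomial with n = 10 and p = 0.50.
P(X ≤ 3) = C(10,0)·0.50^0·0.50^10 + C(10,1)·0.50^1·0.50^9 + C(10,2)·0.50^2·0.50^8 + C(10,3)·0.50^3·0.50^7.
= 0.000977 + 0.009766 + 0.043945 + 0.117188 = 0.1719.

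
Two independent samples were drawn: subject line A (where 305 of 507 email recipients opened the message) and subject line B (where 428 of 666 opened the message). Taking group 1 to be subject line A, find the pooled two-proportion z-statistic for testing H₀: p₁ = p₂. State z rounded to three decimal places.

Sample proportions: p̂₁ = 305/507 = 0.60158 and p̂₂ = 428/666 = 0.64264.
Pooling: p̂ = 733/1173 = 0.62489.
Pooled SE = √[0.2344016·0.00347389] ≈ 0.028536.
z = -0.04106/0.028536 = -1.439.

z = -1.439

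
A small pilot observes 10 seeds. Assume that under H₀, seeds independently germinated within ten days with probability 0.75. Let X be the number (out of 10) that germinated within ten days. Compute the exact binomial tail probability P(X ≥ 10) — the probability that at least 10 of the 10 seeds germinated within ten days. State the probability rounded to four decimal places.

X ~ Binomial(n=10, p=0.75).
P(X ≥ 10) = C(10,10)·0.75^10·0.25^0.
= 0.056314 = 0.0563.

P = 0.0563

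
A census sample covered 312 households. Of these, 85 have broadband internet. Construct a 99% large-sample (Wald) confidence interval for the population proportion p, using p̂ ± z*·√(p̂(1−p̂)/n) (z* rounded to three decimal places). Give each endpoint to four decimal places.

Sample proportion p̂ = 85/312 = 0.27244.
SE = √(p̂(1−p̂)/n) = √(0.198215/312) = 0.025205.
For 99% confidence, z* = 2.576.
Margin of error: 2.576 × 0.025205 = 0.06493.
Interval: 0.27244 ± 0.06493 → (0.2075, 0.3374).

(0.2075, 0.3374)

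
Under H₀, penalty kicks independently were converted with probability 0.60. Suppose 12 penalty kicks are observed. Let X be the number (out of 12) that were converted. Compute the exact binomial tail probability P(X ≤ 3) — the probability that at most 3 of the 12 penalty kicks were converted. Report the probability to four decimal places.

X is binomial with n = 12 and p = 0.60.
P(X ≤ 3) = C(12,0)·0.60^0·0.40^12 + C(12,1)·0.60^1·0.40^11 + C(12,2)·0.60^2·0.40^10 + C(12,3)·0.60^3·0.40^9.
= 0.000017 + 0.000302 + 0.002491 + 0.012457 = 0.0153.

P = 0.0153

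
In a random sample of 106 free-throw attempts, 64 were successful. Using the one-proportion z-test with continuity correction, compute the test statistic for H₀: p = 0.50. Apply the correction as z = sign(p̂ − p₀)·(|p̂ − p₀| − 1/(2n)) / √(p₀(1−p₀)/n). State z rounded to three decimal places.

z = 2.040

p̂ = 64/106 = 0.60377. p̂ − p₀ = 0.103774.
Continuity correction 1/(2n) = 1/212 = 0.004717.
Corrected numerator: |0.103774| − 0.004717 = 0.099057.
Under H₀, SE = √(p₀(1−p₀)/n) = √(0.50·0.50/106) = √0.002358491 = 0.048564.
z = +0.099057/0.048564 = 2.040.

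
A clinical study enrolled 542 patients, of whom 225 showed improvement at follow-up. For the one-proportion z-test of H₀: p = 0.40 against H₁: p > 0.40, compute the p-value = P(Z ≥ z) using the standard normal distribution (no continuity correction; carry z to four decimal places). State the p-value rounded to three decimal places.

p-value = 0.236

p̂ = 225/542 = 0.41513.
SE₀ = √(0.40·0.60/542) = 0.021043.
z = (p̂ − p₀)/SE = (225/542 − 0.40)/0.021043 ≈ 0.7190.
p-value = P(Z ≥ z) with z = 0.7190 → 0.236.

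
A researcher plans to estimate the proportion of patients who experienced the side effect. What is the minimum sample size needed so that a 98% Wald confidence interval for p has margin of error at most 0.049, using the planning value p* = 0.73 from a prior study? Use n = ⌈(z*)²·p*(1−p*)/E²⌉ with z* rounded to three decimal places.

n = 445

z* = 2.326 at the 98% level.
p*(1−p*) = 0.1971.
(z*)²·p*(1−p*)/E² = 5.410276·0.1971/0.002401 = 444.134.
⌈444.134⌉ = 445.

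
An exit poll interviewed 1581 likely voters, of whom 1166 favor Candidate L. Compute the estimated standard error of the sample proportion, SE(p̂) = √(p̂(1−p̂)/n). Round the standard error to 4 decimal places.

Sample proportion p̂ = 1166/1581 = 0.73751.
p̂(1−p̂) = 0.193589.
Dividing by n and taking the root: √0.000122447 = 0.0111.

SE = 0.0111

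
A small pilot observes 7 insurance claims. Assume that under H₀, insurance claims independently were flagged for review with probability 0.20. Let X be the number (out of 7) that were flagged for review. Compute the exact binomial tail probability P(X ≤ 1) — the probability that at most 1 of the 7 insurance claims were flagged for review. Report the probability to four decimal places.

X is binomial with n = 7 and p = 0.20.
P(X ≤ 1) = C(7,0)·0.20^0·0.80^7 + C(7,1)·0.20^1·0.80^6.
= 0.209715 + 0.367002 = 0.5767.

P = 0.5767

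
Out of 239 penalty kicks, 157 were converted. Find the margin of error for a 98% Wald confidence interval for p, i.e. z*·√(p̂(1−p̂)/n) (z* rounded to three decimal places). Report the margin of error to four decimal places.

The sample proportion is 157/239 = 0.65690.
SE(p̂) = √(0.65690·0.34310/239) = 0.030709.
z* = 2.326 at the 98% level.
So ME = 0.0714.

ME = 0.0714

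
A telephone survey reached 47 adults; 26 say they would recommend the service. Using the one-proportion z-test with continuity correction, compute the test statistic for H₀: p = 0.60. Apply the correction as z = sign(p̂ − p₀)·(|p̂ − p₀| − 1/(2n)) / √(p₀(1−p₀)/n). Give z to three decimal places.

z = -0.506

Sample proportion p̂ = 26/47 = 0.55319. p̂ − p₀ = -0.046809.
Continuity correction 1/(2n) = 1/94 = 0.010638.
Corrected numerator: |-0.046809| − 0.010638 = 0.036171.
Null standard error: √(0.60·0.40/47) = √0.005106383 = 0.071459.
z = (−)0.036171/0.071459 = -0.506.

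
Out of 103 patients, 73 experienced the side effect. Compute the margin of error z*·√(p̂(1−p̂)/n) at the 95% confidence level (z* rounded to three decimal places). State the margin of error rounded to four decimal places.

ME = 0.0877

With x = 73 successes in n = 103, p̂ = 0.70874.
SE(p̂) = √(0.70874·0.29126/103) = 0.044768.
For 95% confidence, z* = 1.960.
ME = 1.960·0.044768 = 0.0877.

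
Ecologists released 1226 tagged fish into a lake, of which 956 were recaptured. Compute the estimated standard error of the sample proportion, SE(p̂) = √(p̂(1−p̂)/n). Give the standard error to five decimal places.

SE = 0.01184

p̂ = 956/1226 = 0.77977.
p̂(1−p̂) = 0.171729.
SE = √(0.171729/1226) = 0.01184.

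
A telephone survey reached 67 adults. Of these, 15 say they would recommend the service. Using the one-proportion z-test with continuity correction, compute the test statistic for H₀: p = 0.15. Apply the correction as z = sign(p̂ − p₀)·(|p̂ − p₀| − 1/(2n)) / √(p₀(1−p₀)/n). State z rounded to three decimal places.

Sample proportion p̂ = 15/67 = 0.22388. p̂ − p₀ = 0.073881.
1/(2n) = 0.007463.
Corrected numerator: |0.073881| − 0.007463 = 0.066418.
SE₀ = √(0.15·0.85/67) = 0.043623.
z = +0.066418/0.043623 = 1.523.

z = 1.523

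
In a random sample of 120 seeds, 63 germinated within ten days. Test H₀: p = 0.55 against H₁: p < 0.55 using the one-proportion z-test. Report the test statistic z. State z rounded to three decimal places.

z = -0.550

The sample proportion is 63/120 = 0.52500.
Null standard error: √(0.55·0.45/120) = √0.002062500 = 0.045415.
Test statistic: z = -0.02500/0.045415 = -0.550.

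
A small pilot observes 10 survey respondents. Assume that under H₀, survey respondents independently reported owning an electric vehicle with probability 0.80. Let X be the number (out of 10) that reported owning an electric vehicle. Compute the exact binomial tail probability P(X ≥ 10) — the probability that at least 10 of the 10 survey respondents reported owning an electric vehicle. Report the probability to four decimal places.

X is binomial with n = 10 and p = 0.80.
P(X ≥ 10) = C(10,10)·0.80^10·0.20^0.
= 0.107374 = 0.1074.

P = 0.1074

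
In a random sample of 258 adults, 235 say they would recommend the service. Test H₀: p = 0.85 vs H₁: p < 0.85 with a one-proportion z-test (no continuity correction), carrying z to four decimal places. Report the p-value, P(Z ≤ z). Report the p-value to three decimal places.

The sample proportion is 235/258 = 0.91085.
Null standard error: √(0.85·0.15/258) = √0.000494186 = 0.022230.
Test statistic (full precision, shown to 4 dp): z = (235/258 − 0.85)/SE₀ ≈ 2.7374.
p-value = P(Z ≤ z) with z = 2.7374 → 0.997.

p-value = 0.997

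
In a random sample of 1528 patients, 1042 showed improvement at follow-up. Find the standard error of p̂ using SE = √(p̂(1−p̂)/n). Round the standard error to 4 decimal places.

SE = 0.0119

With x = 1042 successes in n = 1528, p̂ = 0.68194.
p̂(1−p̂) = 0.68194·0.31806 = 0.216898.
Dividing by n and taking the root: √0.000141949 = 0.0119.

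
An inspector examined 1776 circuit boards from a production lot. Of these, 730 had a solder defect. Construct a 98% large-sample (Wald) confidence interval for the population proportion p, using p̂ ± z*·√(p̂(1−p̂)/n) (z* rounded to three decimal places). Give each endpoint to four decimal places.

Sample proportion p̂ = 730/1776 = 0.41104.
SE(p̂) = √(0.41104·0.58896/1776) = 0.011675.
The 98% critical value is z* = 2.326.
Margin of error: 2.326 × 0.011675 = 0.02716.
So the interval runs from 0.3839 to 0.4382.

(0.3839, 0.4382)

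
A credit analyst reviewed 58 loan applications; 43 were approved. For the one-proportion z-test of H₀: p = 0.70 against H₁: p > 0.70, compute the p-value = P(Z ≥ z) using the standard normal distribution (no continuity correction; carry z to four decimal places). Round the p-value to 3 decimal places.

p-value = 0.246

p̂ = 43/58 = 0.74138.
SE₀ = √(0.70·0.30/58) = 0.060172.
Test statistic (full precision, shown to 4 dp): z = (43/58 − 0.70)/SE₀ ≈ 0.6877.
p-value = P(Z ≥ z) with z = 0.6877 → 0.246.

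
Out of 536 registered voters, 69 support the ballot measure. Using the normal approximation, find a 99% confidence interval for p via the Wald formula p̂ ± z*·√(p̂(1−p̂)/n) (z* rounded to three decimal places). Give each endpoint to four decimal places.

(0.0915, 0.1660)

With x = 69 successes in n = 536, p̂ = 0.12873.
SE = √(p̂(1−p̂)/n) = √(0.112160/536) = 0.014466.
For 99% confidence, z* = 2.576.
Margin of error: 2.576 × 0.014466 = 0.03726.
CI: 0.12873 ± 0.03726 = (0.0915, 0.1660).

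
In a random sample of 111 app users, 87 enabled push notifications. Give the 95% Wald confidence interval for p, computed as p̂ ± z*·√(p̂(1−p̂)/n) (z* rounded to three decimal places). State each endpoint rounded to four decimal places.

With x = 87 successes in n = 111, p̂ = 0.78378.
Standard error of p̂: √(0.169467/111) = √0.001526728 = 0.039073.
z* = 1.960 at the 95% level.
Margin = 1.960·0.039073 = 0.07658.
Interval: 0.78378 ± 0.07658 → (0.7072, 0.8604).

(0.7072, 0.8604)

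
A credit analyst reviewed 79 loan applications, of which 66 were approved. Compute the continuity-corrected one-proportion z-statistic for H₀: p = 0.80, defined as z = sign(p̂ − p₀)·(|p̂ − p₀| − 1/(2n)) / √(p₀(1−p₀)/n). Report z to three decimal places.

z = 0.647

Sample proportion p̂ = 66/79 = 0.83544. p̂ − p₀ = 0.035443.
1/(2n) = 0.006329.
Corrected numerator: |0.035443| − 0.006329 = 0.029114.
Under H₀, SE = √(p₀(1−p₀)/n) = √(0.80·0.20/79) = √0.002025316 = 0.045004.
z = +0.029114/0.045004 = 0.647.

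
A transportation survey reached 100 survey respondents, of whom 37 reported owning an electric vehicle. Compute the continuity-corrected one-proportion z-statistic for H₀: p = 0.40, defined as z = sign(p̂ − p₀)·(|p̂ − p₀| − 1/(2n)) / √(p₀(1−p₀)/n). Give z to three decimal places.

The sample proportion is 37/100 = 0.37000. p̂ − p₀ = -0.030000.
1/(2n) = 0.005000.
Corrected numerator: |-0.030000| − 0.005000 = 0.025000.
Under H₀, SE = √(p₀(1−p₀)/n) = √(0.40·0.60/100) = √0.002400000 = 0.048990.
z = (−)0.025000/0.048990 = -0.510.

z = -0.510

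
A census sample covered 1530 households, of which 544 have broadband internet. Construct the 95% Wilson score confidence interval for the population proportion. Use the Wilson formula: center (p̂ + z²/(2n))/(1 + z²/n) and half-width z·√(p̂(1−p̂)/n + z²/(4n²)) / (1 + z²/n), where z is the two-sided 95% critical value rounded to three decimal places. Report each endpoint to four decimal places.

Here p̂ = 544/1530 = 0.35556 and z = 1.960 (z² = 3.841600).
Denominator 1 + z²/n = 1 + 3.841600/1530 = 1.002511.
Center = (0.35556 + 0.001255)/1.002511 = 0.35592.
Radicand: p̂(1−p̂)/n + z²/(4n²) = 0.000149762 + 0.000000410 = 0.000150172.
Half-width = z·√(radicand)/denom = 1.960·0.012254/1.002511 = 0.02396.
CI: 0.35592 ± 0.02396 = (0.3320, 0.3799).

(0.3320, 0.3799)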